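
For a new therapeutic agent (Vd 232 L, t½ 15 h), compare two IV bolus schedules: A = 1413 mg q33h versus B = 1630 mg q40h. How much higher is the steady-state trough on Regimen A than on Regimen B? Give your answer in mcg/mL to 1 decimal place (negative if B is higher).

0.4 mcg/mL

Regimen A: f = (1/2)^(33/15) ≈ 0.2176; Cmin,ss = (1413/232)·f/(1−f) ≈ 1.694 mcg/mL.
Regimen B: f = (1/2)^(40/15) ≈ 0.1575; Cmin,ss = (1630/232)·f/(1−f) ≈ 1.313 mcg/mL.
Difference ≈ 1.694 − 1.313 ≈ 0.381 mcg/mL.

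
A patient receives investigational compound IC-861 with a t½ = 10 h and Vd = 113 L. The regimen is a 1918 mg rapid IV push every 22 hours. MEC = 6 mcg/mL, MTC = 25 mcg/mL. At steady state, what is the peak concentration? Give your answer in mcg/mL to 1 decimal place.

21.7 mcg/mL

τ/t½ = 22/10 ≈ 2.2, so fraction remaining f = (1/2)^(22/10) ≈ 0.2176.
At steady state, accumulation factor R = 1/(1 − e^(−kτ)) ≈ 1.2781.
Single-dose peak C₀ = D/Vd = 1918/113 ≈ 16.973 mcg/mL.
Steady-state peak Cmax,ss = C₀·R ≈ 16.973 × 1.2781 ≈ 21.693 mcg/mL.
Peak 21.7 mcg/mL vs MTC 25 mcg/mL: below toxic threshold.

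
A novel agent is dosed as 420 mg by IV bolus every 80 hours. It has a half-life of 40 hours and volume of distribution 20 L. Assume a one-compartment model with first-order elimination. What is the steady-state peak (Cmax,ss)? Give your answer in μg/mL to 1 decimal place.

28.0 μg/mL

The dosing interval is 2 half-lives, so f = 2^(−2) = 0.25.
Accumulation ratio R = 1/(1 − f) = 1/0.75 = 4/3.
Single-dose peak C₀ = D/Vd = 420/20 = 21 μg/mL.
Steady-state peak Cmax,ss = C₀·R = 21 × 4/3 ≈ 28.000 μg/mL.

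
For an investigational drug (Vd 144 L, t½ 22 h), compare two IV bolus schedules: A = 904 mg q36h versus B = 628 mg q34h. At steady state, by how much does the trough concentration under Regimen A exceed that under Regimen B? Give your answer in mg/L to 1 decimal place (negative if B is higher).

Regimen A: f = (1/2)^(36/22) ≈ 0.3217; Cmin,ss = (904/144)·f/(1−f) ≈ 2.977 mg/L.
Regimen B: f = (1/2)^(34/22) ≈ 0.3426; Cmin,ss = (628/144)·f/(1−f) ≈ 2.273 mg/L.
Difference ≈ 2.977 − 2.273 ≈ 0.704 mg/L.

0.7 mg/L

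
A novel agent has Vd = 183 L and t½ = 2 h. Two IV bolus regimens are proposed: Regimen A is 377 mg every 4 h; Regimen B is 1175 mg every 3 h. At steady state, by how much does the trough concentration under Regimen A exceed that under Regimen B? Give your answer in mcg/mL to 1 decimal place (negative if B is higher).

-2.8 mcg/mL

Regimen A: f = (1/2)^(4/2) ≈ 0.2500; Cmin,ss = (377/183)·f/(1−f) ≈ 0.687 mcg/mL.
Regimen B: f = (1/2)^(3/2) ≈ 0.3536; Cmin,ss = (1175/183)·f/(1−f) ≈ 3.512 mcg/mL.
Difference ≈ 0.687 − 3.512 ≈ -2.825 mcg/mL.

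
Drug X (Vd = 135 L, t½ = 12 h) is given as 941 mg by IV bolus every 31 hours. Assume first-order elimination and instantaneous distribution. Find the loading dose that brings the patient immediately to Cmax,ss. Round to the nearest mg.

1129 mg

f = (1/2)^(31/12) ≈ 0.166855; accumulation ratio R = 1/(1−f) ≈ 1.20027.
Loading dose to hit Cmax,ss on first dose: D_load = D_maint·R ≈ 941 × 1.20027 ≈ 1129.45 mg.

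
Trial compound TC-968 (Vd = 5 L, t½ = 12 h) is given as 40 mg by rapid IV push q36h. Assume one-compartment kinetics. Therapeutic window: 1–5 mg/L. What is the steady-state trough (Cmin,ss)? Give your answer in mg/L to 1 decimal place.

The dosing interval is 3 half-lives, so f = 2^(−3) = 0.125.
Accumulation ratio R = 1/(1 − f) = 1/0.875 = 8/7.
Single-dose peak C₀ = D/Vd = 40/5 = 8 mg/L.
Steady-state peak Cmax,ss = C₀·R = 8 × 8/7 ≈ 9.143 mg/L.
Steady-state trough Cmin,ss = Cmax,ss·f ≈ 9.143 × 0.125 ≈ 1.143 mg/L.
Trough 1.1 mg/L vs MEC 1 mg/L: adequate.

1.1 mg/L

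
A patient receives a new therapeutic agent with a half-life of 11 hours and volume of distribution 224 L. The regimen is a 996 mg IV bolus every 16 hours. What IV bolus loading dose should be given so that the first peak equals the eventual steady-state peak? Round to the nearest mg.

f = (1/2)^(16/11) ≈ 0.364870; accumulation ratio R = 1/(1−f) ≈ 1.57448.
Loading dose to hit Cmax,ss on first dose: D_load = D_maint·R ≈ 996 × 1.57448 ≈ 1568.18 mg.

1568 mg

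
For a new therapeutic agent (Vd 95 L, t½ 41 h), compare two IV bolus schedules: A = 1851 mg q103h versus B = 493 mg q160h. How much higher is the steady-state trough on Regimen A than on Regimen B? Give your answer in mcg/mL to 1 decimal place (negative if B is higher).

3.8 mcg/mL

Regimen A: f = (1/2)^(103/41) ≈ 0.1753; Cmin,ss = (1851/95)·f/(1−f) ≈ 4.142 mcg/mL.
Regimen B: f = (1/2)^(160/41) ≈ 0.0669; Cmin,ss = (493/95)·f/(1−f) ≈ 0.372 mcg/mL.
Difference ≈ 4.142 − 0.372 ≈ 3.770 mcg/mL.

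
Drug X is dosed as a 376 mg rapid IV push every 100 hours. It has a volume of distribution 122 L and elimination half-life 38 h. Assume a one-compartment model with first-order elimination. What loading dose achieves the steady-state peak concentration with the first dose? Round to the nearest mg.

448 mg

f = (1/2)^(100/38) ≈ 0.161367; accumulation ratio R = 1/(1−f) ≈ 1.19242.
Loading dose to hit Cmax,ss on first dose: D_load = D_maint·R ≈ 376 × 1.19242 ≈ 448.35 mg.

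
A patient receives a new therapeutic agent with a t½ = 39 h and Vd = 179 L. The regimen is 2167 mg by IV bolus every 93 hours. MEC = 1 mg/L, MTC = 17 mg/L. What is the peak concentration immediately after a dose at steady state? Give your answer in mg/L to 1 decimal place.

k = ln2/t½ = ln2/39 ≈ 0.017773 h⁻¹; fraction remaining f = e^(−kτ) = e^(−0.017773×93) ≈ 0.1915.
Accumulation ratio R = 1/(1 − f) ≈ 1/0.8085 ≈ 1.2369.
Each bolus raises the concentration by D/Vd = 2167/179 ≈ 12.106 mg/L.
Steady-state peak Cmax,ss = C₀·R ≈ 12.106 × 1.2369 ≈ 14.974 mg/L.
Peak 15.0 mg/L vs MTC 17 mg/L: below toxic threshold.

15.0 mg/L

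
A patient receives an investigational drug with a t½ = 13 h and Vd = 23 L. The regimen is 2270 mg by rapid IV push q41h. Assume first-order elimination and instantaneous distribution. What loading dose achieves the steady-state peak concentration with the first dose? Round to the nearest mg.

f = (1/2)^(41/13) ≈ 0.112356; accumulation ratio R = 1/(1−f) ≈ 1.12658.
Loading dose to hit Cmax,ss on first dose: D_load = D_maint·R ≈ 2270 × 1.12658 ≈ 2557.34 mg.

2557 mg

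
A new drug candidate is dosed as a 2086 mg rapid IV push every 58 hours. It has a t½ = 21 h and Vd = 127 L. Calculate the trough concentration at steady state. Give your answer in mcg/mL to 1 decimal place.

2.8 mcg/mL

Over one 58-h interval, 58/21 ≈ 2.7619 half-lives elapse, leaving f ≈ 0.1474 of each dose.
Each bolus raises the concentration by D/Vd = 2086/127 ≈ 16.425 mcg/mL.
Steady-state trough Cmin,ss = C₀·f/(1−f) ≈ 16.425 × 0.1474/0.8526 ≈ 2.840 mcg/mL.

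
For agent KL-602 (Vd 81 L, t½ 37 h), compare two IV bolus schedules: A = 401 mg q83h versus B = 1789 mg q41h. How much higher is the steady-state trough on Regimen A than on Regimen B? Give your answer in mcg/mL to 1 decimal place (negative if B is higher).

-17.8 mcg/mL

Regimen A: f = (1/2)^(83/37) ≈ 0.2112; Cmin,ss = (401/81)·f/(1−f) ≈ 1.326 mcg/mL.
Regimen B: f = (1/2)^(41/37) ≈ 0.4639; Cmin,ss = (1789/81)·f/(1−f) ≈ 19.112 mcg/mL.
Difference ≈ 1.326 − 19.112 ≈ -17.786 mcg/mL.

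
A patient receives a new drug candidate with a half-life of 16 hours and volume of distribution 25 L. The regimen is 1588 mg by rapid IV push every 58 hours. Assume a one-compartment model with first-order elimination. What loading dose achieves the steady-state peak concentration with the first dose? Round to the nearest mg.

1728 mg

f = (1/2)^(58/16) ≈ 0.081052; accumulation ratio R = 1/(1−f) ≈ 1.08820.
Loading dose to hit Cmax,ss on first dose: D_load = D_maint·R ≈ 1588 × 1.08820 ≈ 1728.06 mg.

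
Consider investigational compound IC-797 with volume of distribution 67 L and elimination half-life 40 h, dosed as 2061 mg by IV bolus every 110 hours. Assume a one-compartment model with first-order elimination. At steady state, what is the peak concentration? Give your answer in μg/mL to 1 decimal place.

36.1 μg/mL

τ/t½ = 110/40 ≈ 2.75, so fraction remaining f = (1/2)^(110/40) ≈ 0.1487.
Accumulation ratio R = 1/(1 − f) ≈ 1/0.8513 ≈ 1.1747.
Each bolus raises the concentration by D/Vd = 2061/67 ≈ 30.761 μg/mL.
Cmax,ss = C₀/(1 − f) ≈ 30.761/0.8513 ≈ 36.134 μg/mL.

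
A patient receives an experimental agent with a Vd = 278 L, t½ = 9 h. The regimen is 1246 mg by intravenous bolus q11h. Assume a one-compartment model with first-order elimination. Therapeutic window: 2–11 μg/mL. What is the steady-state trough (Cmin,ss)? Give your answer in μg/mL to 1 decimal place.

Over one 11-h interval, 11/9 ≈ 1.2222 half-lives elapse, leaving f ≈ 0.4286 of each dose.
At steady state, accumulation factor R = 1/(1 − e^(−kτ)) ≈ 1.7501.
Single-dose peak C₀ = D/Vd = 1246/278 ≈ 4.482 μg/mL.
Steady-state peak Cmax,ss = C₀·R ≈ 4.482 × 1.7501 ≈ 7.844 μg/mL.
Steady-state trough Cmin,ss = Cmax,ss·f ≈ 7.844 × 0.4286 ≈ 3.362 μg/mL.
Trough 3.4 μg/mL vs MEC 2 μg/mL: adequate.

3.4 μg/mL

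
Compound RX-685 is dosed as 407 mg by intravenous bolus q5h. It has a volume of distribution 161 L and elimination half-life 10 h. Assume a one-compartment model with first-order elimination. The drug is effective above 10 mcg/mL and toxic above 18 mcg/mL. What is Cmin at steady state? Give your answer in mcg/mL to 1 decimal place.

τ/t½ = 5/10 ≈ 0.5, so fraction remaining f = (1/2)^(5/10) ≈ 0.7071.
At steady state, accumulation factor R = 1/(1 − e^(−kτ)) ≈ 3.4141.
Single-dose peak C₀ = D/Vd = 407/161 ≈ 2.528 mcg/mL.
Steady-state peak Cmax,ss = C₀·R ≈ 2.528 × 3.4141 ≈ 8.631 mcg/mL.
One interval later, Cmin,ss = Cmax,ss·e^(−kτ) ≈ 8.631 × 0.7071 ≈ 6.103 mcg/mL.
Trough 6.1 mcg/mL vs MEC 10 mcg/mL: subtherapeutic.

6.1 mcg/mL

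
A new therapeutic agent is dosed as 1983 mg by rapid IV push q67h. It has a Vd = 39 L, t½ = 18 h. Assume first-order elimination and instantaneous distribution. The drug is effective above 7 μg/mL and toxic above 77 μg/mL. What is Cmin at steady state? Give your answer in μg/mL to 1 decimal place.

k = ln2/t½ = ln2/18 ≈ 0.038508 h⁻¹; fraction remaining f = e^(−kτ) = e^(−0.038508×67) ≈ 0.0758.
Single-dose peak C₀ = D/Vd = 1983/39 ≈ 50.846 μg/mL.
Steady-state trough Cmin,ss = C₀·f/(1−f) ≈ 50.846 × 0.0758/0.9242 ≈ 4.170 μg/mL.
Trough 4.2 μg/mL vs MEC 7 μg/mL: subtherapeutic.

4.2 μg/mL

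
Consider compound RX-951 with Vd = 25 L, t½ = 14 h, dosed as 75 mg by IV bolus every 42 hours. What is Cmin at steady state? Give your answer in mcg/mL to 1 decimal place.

0.4 mcg/mL

The dosing interval is 3 half-lives, so f = 2^(−3) = 0.125.
At steady state, R = 1/(1 − 0.125) = 8/7.
Single-dose peak C₀ = D/Vd = 75/25 = 3 mcg/mL.
Steady-state peak Cmax,ss = C₀·R = 3 × 8/7 ≈ 3.429 mcg/mL.
Steady-state trough Cmin,ss = Cmax,ss·f ≈ 3.429 × 0.125 ≈ 0.429 mcg/mL.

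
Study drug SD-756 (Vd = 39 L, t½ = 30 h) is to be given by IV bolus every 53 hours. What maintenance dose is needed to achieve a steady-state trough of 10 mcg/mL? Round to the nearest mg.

τ/t½ = 53/30 ≈ 1.7667, so f = (1/2)^(53/30) ≈ 0.293887.
Cmin,ss = (D/Vd)·f/(1−f), so D = Cmin,ss·Vd·(1−f)/f.
D = 10 × 39 × (1−f)/f ≈ 10 × 39 × 2.40267 ≈ 937.04 mg.

937 mg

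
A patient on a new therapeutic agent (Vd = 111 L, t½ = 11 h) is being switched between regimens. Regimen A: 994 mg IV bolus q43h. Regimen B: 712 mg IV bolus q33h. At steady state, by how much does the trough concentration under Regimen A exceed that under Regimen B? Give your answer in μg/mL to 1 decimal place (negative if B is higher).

-0.3 μg/mL

Regimen A: f = (1/2)^(43/11) ≈ 0.0666; Cmin,ss = (994/111)·f/(1−f) ≈ 0.639 μg/mL.
Regimen B: f = (1/2)^(33/11) ≈ 0.1250; Cmin,ss = (712/111)·f/(1−f) ≈ 0.916 μg/mL.
Difference ≈ 0.639 − 0.916 ≈ -0.277 μg/mL.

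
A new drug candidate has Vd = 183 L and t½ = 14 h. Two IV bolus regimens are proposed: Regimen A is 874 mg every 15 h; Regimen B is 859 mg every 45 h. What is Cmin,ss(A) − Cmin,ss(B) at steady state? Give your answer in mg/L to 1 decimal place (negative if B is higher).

Regimen A: f = (1/2)^(15/14) ≈ 0.4758; Cmin,ss = (874/183)·f/(1−f) ≈ 4.335 mg/L.
Regimen B: f = (1/2)^(45/14) ≈ 0.1077; Cmin,ss = (859/183)·f/(1−f) ≈ 0.567 mg/L.
Difference ≈ 4.335 − 0.567 ≈ 3.768 mg/L.

3.8 mg/L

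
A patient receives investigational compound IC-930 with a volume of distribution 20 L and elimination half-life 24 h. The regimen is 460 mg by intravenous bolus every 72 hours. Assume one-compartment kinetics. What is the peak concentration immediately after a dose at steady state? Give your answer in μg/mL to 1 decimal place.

τ = 72 h = 3 half-lives, so f = (1/2)^3 = 0.125.
Accumulation ratio R = 1/(1 − f) = 1/0.875 = 8/7.
Single-dose peak C₀ = D/Vd = 460/20 = 23 μg/mL.
Steady-state peak Cmax,ss = C₀·R = 23 × 8/7 ≈ 26.286 μg/mL.

26.3 μg/mL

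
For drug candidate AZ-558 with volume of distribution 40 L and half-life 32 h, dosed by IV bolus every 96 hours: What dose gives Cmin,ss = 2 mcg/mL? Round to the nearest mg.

560 mg

τ/t½ = 96/32 ≈ 3, so f = (1/2)^(96/32) ≈ 0.125000.
Cmin,ss = (D/Vd)·f/(1−f), so D = Cmin,ss·Vd·(1−f)/f.
D = 2 × 40 × (1−f)/f ≈ 2 × 40 × 7.00000 ≈ 560.00 mg.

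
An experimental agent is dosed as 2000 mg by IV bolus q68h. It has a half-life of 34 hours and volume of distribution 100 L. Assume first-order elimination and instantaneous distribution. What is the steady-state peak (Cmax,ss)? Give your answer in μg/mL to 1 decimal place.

26.7 μg/mL

τ = 68 h = 2 half-lives, so f = (1/2)^2 = 0.25.
Accumulation ratio R = 1/(1 − f) = 1/0.75 = 4/3.
Single-dose peak C₀ = D/Vd = 2000/100 = 20 μg/mL.
Steady-state peak Cmax,ss = C₀·R = 20 × 4/3 ≈ 26.667 μg/mL.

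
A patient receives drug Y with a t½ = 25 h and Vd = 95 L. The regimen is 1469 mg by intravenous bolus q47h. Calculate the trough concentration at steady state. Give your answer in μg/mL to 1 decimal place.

k = ln2/t½ = ln2/25 ≈ 0.027726 h⁻¹; fraction remaining f = e^(−kτ) = e^(−0.027726×47) ≈ 0.2717.
Each bolus raises the concentration by D/Vd = 1469/95 ≈ 15.463 μg/mL.
Steady-state trough Cmin,ss = C₀·f/(1−f) ≈ 15.463 × 0.2717/0.7283 ≈ 5.769 μg/mL.

5.8 μg/mL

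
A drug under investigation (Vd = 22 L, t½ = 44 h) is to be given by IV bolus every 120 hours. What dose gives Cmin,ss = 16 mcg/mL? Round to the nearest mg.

1979 mg

τ/t½ = 120/44 ≈ 2.7273, so f = (1/2)^(120/44) ≈ 0.151011.
Cmin,ss = (D/Vd)·f/(1−f), so D = Cmin,ss·Vd·(1−f)/f.
D = 16 × 22 × (1−f)/f ≈ 16 × 22 × 5.62203 ≈ 1978.95 mg.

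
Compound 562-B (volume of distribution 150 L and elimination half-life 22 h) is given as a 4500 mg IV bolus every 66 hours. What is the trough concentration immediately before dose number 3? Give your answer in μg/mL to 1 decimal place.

f = (1/2)^(τ/t½) = (1/2)^(66/22) ≈ 0.1250.
C₀ = D/Vd = 4500/150 ≈ 30.000 μg/mL.
Before the 3rd dose, 2 doses have been given. Superposition: Cmin = C₀·(f + f²).
≈ 30.000 × (0.1250 + 0.0156) ≈ 30.000 × 0.1406 ≈ 4.218 μg/mL.

4.2 μg/mL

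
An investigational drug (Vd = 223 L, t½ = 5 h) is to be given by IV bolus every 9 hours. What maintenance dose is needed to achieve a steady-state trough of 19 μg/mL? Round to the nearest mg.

τ/t½ = 9/5 ≈ 1.8, so f = (1/2)^(9/5) ≈ 0.287175.
Cmin,ss = (D/Vd)·f/(1−f), so D = Cmin,ss·Vd·(1−f)/f.
D = 19 × 223 × (1−f)/f ≈ 19 × 223 × 2.48220 ≈ 10517.08 mg.

10517 mg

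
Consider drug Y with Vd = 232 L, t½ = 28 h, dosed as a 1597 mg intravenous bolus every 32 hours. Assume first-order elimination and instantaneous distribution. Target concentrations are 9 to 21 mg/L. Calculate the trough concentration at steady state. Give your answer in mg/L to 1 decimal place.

Over one 32-h interval, 32/28 ≈ 1.1429 half-lives elapse, leaving f ≈ 0.4529 of each dose.
At steady state, accumulation factor R = 1/(1 − e^(−kτ)) ≈ 1.8278.
Single-dose peak C₀ = D/Vd = 1597/232 ≈ 6.884 mg/L.
Steady-state peak Cmax,ss = C₀·R ≈ 6.884 × 1.8278 ≈ 12.583 mg/L.
One interval later, Cmin,ss = Cmax,ss·e^(−kτ) ≈ 12.583 × 0.4529 ≈ 5.699 mg/L.
Trough 5.7 mg/L vs MEC 9 mg/L: subtherapeutic.

5.7 mg/L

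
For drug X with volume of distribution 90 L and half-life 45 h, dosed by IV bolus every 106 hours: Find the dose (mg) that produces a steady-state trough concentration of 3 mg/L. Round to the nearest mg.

1112 mg

τ/t½ = 106/45 ≈ 2.3556, so f = (1/2)^(106/45) ≈ 0.195392.
Cmin,ss = (D/Vd)·f/(1−f), so D = Cmin,ss·Vd·(1−f)/f.
D = 3 × 90 × (1−f)/f ≈ 3 × 90 × 4.11792 ≈ 1111.84 mg.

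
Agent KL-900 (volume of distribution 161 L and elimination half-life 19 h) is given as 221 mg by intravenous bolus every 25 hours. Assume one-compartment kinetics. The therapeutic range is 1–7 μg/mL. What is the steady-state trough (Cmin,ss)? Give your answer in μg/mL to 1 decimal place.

0.9 μg/mL

Over one 25-h interval, 25/19 ≈ 1.3158 half-lives elapse, leaving f ≈ 0.4017 of each dose.
Accumulation ratio R = 1/(1 − f) ≈ 1/0.5983 ≈ 1.6714.
Single-dose peak C₀ = D/Vd = 221/161 ≈ 1.373 μg/mL.
Cmax,ss = C₀/(1 − f) ≈ 1.373/0.5983 ≈ 2.295 μg/mL.
One interval later, Cmin,ss = Cmax,ss·e^(−kτ) ≈ 2.295 × 0.4017 ≈ 0.922 μg/mL.
Trough 0.9 μg/mL vs MEC 1 μg/mL: subtherapeutic.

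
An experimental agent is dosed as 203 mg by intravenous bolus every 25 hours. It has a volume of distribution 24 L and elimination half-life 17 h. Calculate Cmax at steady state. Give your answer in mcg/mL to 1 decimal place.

τ/t½ = 25/17 ≈ 1.4706, so fraction remaining f = (1/2)^(25/17) ≈ 0.3608.
Accumulation ratio R = 1/(1 − f) ≈ 1/0.6392 ≈ 1.5645.
Single-dose peak C₀ = D/Vd = 203/24 ≈ 8.458 mcg/mL.
Cmax,ss = C₀/(1 − f) ≈ 8.458/0.6392 ≈ 13.232 mcg/mL.

13.2 mcg/mL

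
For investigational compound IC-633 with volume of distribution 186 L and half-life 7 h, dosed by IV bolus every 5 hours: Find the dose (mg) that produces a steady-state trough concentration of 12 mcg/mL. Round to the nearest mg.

τ/t½ = 5/7 ≈ 0.71429, so f = (1/2)^(5/7) ≈ 0.609507.
Cmin,ss = (D/Vd)·f/(1−f), so D = Cmin,ss·Vd·(1−f)/f.
D = 12 × 186 × (1−f)/f ≈ 12 × 186 × 0.64067 ≈ 1429.98 mg.

1430 mg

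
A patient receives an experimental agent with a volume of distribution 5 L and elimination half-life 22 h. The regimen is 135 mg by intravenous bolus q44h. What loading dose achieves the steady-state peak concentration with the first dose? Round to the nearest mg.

180 mg

f = (1/2)^(44/22) ≈ 0.250000; accumulation ratio R = 1/(1−f) ≈ 1.33333.
Loading dose to hit Cmax,ss on first dose: D_load = D_maint·R ≈ 135 × 1.33333 ≈ 180.00 mg.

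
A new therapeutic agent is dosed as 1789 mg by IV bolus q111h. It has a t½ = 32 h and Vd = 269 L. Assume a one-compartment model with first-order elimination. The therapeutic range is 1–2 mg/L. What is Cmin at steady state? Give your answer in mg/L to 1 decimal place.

0.7 mg/L

Over one 111-h interval, 111/32 ≈ 3.4688 half-lives elapse, leaving f ≈ 0.0903 of each dose.
At steady state, accumulation factor R = 1/(1 − e^(−kτ)) ≈ 1.0993.
Single-dose peak C₀ = D/Vd = 1789/269 ≈ 6.651 mg/L.
Steady-state peak Cmax,ss = C₀·R ≈ 6.651 × 1.0993 ≈ 7.311 mg/L.
One interval later, Cmin,ss = Cmax,ss·e^(−kτ) ≈ 7.311 × 0.0903 ≈ 0.660 mg/L.
Trough 0.7 mg/L vs MEC 1 mg/L: subtherapeutic.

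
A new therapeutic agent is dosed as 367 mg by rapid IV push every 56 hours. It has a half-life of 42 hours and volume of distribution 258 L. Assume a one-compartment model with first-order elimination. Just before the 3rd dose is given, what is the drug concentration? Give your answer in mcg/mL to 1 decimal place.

0.8 mcg/mL

f = (1/2)^(τ/t½) = (1/2)^(56/42) ≈ 0.3969.
C₀ = D/Vd = 367/258 ≈ 1.422 mcg/mL.
Before the 3rd dose, 2 doses have been given. Superposition: Cmin = C₀·(f + f²).
≈ 1.422 × (0.3969 + 0.1575) ≈ 1.422 × 0.5544 ≈ 0.788 mcg/mL.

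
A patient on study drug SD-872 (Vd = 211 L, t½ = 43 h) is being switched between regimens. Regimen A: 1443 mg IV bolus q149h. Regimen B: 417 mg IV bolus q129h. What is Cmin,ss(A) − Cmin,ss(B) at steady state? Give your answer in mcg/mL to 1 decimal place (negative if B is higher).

Regimen A: f = (1/2)^(149/43) ≈ 0.0906; Cmin,ss = (1443/211)·f/(1−f) ≈ 0.681 mcg/mL.
Regimen B: f = (1/2)^(129/43) ≈ 0.1250; Cmin,ss = (417/211)·f/(1−f) ≈ 0.282 mcg/mL.
Difference ≈ 0.681 − 0.282 ≈ 0.399 mcg/mL.

0.4 mcg/mL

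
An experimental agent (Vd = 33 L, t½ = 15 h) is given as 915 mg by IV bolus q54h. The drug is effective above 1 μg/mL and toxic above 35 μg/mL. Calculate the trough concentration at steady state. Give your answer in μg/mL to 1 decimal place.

2.5 μg/mL

k = ln2/t½ = ln2/15 ≈ 0.046210 h⁻¹; fraction remaining f = e^(−kτ) = e^(−0.046210×54) ≈ 0.0825.
Each bolus raises the concentration by D/Vd = 915/33 ≈ 27.727 μg/mL.
Steady-state trough Cmin,ss = C₀·f/(1−f) ≈ 27.727 × 0.0825/0.9175 ≈ 2.493 μg/mL.
Trough 2.5 μg/mL vs MEC 1 μg/mL: adequate.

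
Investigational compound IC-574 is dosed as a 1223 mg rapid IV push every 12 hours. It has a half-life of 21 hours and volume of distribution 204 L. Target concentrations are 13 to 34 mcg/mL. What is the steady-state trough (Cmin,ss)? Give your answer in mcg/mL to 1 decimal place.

k = ln2/t½ = ln2/21 ≈ 0.033007 h⁻¹; fraction remaining f = e^(−kτ) = e^(−0.033007×12) ≈ 0.6730.
Single-dose peak C₀ = D/Vd = 1223/204 ≈ 5.995 mcg/mL.
Steady-state trough Cmin,ss = C₀·f/(1−f) ≈ 5.995 × 0.6730/0.3270 ≈ 12.338 mcg/mL.
Trough 12.3 mcg/mL vs MEC 13 mcg/mL: subtherapeutic.

12.3 mcg/mL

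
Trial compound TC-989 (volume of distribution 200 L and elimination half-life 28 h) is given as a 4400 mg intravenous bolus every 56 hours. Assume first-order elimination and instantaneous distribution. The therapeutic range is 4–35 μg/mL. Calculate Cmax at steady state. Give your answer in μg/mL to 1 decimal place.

29.3 μg/mL

τ = 56 h = 2 half-lives, so f = (1/2)^2 = 0.25.
At steady state, R = 1/(1 − 0.25) = 4/3.
Single-dose peak C₀ = D/Vd = 4400/200 = 22 μg/mL.
Steady-state peak Cmax,ss = C₀·R = 22 × 4/3 ≈ 29.333 μg/mL.
Peak 29.3 μg/mL vs MTC 35 μg/mL: below toxic threshold.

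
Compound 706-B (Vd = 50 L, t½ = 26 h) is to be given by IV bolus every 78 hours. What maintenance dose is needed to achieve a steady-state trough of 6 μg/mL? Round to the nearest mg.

2100 mg

τ/t½ = 78/26 ≈ 3, so f = (1/2)^(78/26) ≈ 0.125000.
Cmin,ss = (D/Vd)·f/(1−f), so D = Cmin,ss·Vd·(1−f)/f.
D = 6 × 50 × (1−f)/f ≈ 6 × 50 × 7.00000 ≈ 2100.00 mg.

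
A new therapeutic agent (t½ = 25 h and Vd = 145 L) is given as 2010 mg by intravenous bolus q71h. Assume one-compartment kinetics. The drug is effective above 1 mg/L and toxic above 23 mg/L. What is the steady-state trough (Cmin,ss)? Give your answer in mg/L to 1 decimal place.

2.3 mg/L

k = ln2/t½ = ln2/25 ≈ 0.027726 h⁻¹; fraction remaining f = e^(−kτ) = e^(−0.027726×71) ≈ 0.1397.
Single-dose peak C₀ = D/Vd = 2010/145 ≈ 13.862 mg/L.
Steady-state trough Cmin,ss = C₀·f/(1−f) ≈ 13.862 × 0.1397/0.8603 ≈ 2.251 mg/L.
Trough 2.3 mg/L vs MEC 1 mg/L: adequate.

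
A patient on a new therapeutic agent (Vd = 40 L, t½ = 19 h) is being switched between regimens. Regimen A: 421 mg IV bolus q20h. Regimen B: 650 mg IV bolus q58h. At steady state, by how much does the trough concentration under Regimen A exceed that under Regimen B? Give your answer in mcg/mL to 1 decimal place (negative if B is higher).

7.6 mcg/mL

Regimen A: f = (1/2)^(20/19) ≈ 0.4821; Cmin,ss = (421/40)·f/(1−f) ≈ 9.797 mcg/mL.
Regimen B: f = (1/2)^(58/19) ≈ 0.1205; Cmin,ss = (650/40)·f/(1−f) ≈ 2.226 mcg/mL.
Difference ≈ 9.797 − 2.226 ≈ 7.571 mcg/mL.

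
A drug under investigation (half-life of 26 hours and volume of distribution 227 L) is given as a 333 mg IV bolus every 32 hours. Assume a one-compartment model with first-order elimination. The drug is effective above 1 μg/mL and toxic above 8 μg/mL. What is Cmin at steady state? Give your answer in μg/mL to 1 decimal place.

τ/t½ = 32/26 ≈ 1.2308, so fraction remaining f = (1/2)^(32/26) ≈ 0.4261.
At steady state, accumulation factor R = 1/(1 − e^(−kτ)) ≈ 1.7425.
Each bolus raises the concentration by D/Vd = 333/227 ≈ 1.467 μg/mL.
Steady-state peak Cmax,ss = C₀·R ≈ 1.467 × 1.7425 ≈ 2.556 μg/mL.
One interval later, Cmin,ss = Cmax,ss·e^(−kτ) ≈ 2.556 × 0.4261 ≈ 1.089 μg/mL.
Trough 1.1 μg/mL vs MEC 1 μg/mL: adequate.

1.1 μg/mL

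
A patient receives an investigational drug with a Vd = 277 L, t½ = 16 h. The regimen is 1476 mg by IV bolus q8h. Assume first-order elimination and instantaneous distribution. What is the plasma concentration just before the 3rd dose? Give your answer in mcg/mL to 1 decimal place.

f = (1/2)^(τ/t½) = (1/2)^(8/16) ≈ 0.7071.
C₀ = D/Vd = 1476/277 ≈ 5.329 mcg/mL.
Before the 3rd dose, 2 doses have been given. Superposition: Cmin = C₀·(f + f²).
≈ 5.329 × (0.7071 + 0.5000) ≈ 5.329 × 1.2071 ≈ 6.433 mcg/mL.

6.4 mcg/mL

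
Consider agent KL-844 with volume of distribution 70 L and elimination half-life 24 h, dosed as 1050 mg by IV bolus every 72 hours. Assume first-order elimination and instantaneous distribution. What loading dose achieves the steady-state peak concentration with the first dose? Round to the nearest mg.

f = (1/2)^(72/24) ≈ 0.125000; accumulation ratio R = 1/(1−f) ≈ 1.14286.
Loading dose to hit Cmax,ss on first dose: D_load = D_maint·R ≈ 1050 × 1.14286 ≈ 1200.00 mg.

1200 mg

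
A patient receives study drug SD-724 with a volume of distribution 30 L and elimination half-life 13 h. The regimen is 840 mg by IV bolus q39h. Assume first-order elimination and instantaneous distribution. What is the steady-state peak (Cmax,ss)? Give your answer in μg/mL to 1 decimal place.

The dosing interval is 3 half-lives, so f = 2^(−3) = 0.125.
At steady state, R = 1/(1 − 0.125) = 8/7.
Single-dose peak C₀ = D/Vd = 840/30 = 28 μg/mL.
Steady-state peak Cmax,ss = C₀·R = 28 × 8/7 ≈ 32.000 μg/mL.

32.0 μg/mL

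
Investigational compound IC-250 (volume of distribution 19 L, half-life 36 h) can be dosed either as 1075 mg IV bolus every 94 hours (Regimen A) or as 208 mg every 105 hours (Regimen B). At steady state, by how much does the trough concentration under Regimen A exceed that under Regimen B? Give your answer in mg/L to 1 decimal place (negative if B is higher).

9.4 mg/L

Regimen A: f = (1/2)^(94/36) ≈ 0.1637; Cmin,ss = (1075/19)·f/(1−f) ≈ 11.075 mg/L.
Regimen B: f = (1/2)^(105/36) ≈ 0.1324; Cmin,ss = (208/19)·f/(1−f) ≈ 1.671 mg/L.
Difference ≈ 11.075 − 1.671 ≈ 9.404 mg/L.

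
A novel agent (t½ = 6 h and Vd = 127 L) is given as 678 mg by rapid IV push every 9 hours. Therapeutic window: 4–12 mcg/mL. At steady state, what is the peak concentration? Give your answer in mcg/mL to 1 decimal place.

τ/t½ = 9/6 ≈ 1.5, so fraction remaining f = (1/2)^(9/6) ≈ 0.3536.
At steady state, accumulation factor R = 1/(1 − e^(−kτ)) ≈ 1.5470.
Single-dose peak C₀ = D/Vd = 678/127 ≈ 5.339 mcg/mL.
Steady-state peak Cmax,ss = C₀·R ≈ 5.339 × 1.5470 ≈ 8.259 mcg/mL.
Peak 8.3 mcg/mL vs MTC 12 mcg/mL: below toxic threshold.

8.3 mcg/mL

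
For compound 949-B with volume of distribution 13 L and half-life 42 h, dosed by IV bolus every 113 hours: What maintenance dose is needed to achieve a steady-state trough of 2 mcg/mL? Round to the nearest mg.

τ/t½ = 113/42 ≈ 2.6905, so f = (1/2)^(113/42) ≈ 0.154912.
Cmin,ss = (D/Vd)·f/(1−f), so D = Cmin,ss·Vd·(1−f)/f.
D = 2 × 13 × (1−f)/f ≈ 2 × 13 × 5.45528 ≈ 141.84 mg.

142 mg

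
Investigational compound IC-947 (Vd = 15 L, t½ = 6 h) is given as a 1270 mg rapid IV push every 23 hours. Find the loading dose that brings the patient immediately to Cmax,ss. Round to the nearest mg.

1366 mg

f = (1/2)^(23/6) ≈ 0.070154; accumulation ratio R = 1/(1−f) ≈ 1.07545.
Loading dose to hit Cmax,ss on first dose: D_load = D_maint·R ≈ 1270 × 1.07545 ≈ 1365.82 mg.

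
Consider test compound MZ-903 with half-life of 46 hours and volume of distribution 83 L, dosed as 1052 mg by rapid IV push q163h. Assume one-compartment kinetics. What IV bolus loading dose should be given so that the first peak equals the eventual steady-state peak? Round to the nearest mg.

f = (1/2)^(163/46) ≈ 0.085764; accumulation ratio R = 1/(1−f) ≈ 1.09381.
Loading dose to hit Cmax,ss on first dose: D_load = D_maint·R ≈ 1052 × 1.09381 ≈ 1150.69 mg.

1151 mg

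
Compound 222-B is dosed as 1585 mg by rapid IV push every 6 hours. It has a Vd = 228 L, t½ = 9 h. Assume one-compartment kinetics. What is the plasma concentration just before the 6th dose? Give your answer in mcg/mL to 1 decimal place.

10.7 mcg/mL

f = (1/2)^(τ/t½) = (1/2)^(6/9) ≈ 0.6300.
C₀ = D/Vd = 1585/228 ≈ 6.952 mcg/mL.
Before the 6th dose, 5 doses have been given. Superposition: Cmin = C₀·(f + f² + … + f^5).
≈ 6.952 × (0.6300 + 0.3969 + 0.2500 + 0.1575 + 0.0992) ≈ 6.952 × 1.5336 ≈ 10.662 mcg/mL.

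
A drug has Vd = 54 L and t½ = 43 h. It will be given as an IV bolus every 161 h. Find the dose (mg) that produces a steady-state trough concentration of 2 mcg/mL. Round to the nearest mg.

1339 mg

τ/t½ = 161/43 ≈ 3.7442, so f = (1/2)^(161/43) ≈ 0.074626.
Cmin,ss = (D/Vd)·f/(1−f), so D = Cmin,ss·Vd·(1−f)/f.
D = 2 × 54 × (1−f)/f ≈ 2 × 54 × 12.40016 ≈ 1339.22 mg.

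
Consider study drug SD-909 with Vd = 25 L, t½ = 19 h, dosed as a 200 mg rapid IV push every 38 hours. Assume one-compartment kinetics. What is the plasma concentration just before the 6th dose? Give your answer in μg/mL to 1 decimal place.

2.7 μg/mL

f = (1/2)^(τ/t½) = (1/2)^(38/19) ≈ 0.2500.
C₀ = D/Vd = 200/25 ≈ 8.000 μg/mL.
Before the 6th dose, 5 doses have been given. Superposition: Cmin = C₀·(f + f² + … + f^5).
≈ 8.000 × (0.2500 + 0.0625 + 0.0156 + 0.0039 + 0.0010) ≈ 8.000 × 0.3330 ≈ 2.664 μg/mL.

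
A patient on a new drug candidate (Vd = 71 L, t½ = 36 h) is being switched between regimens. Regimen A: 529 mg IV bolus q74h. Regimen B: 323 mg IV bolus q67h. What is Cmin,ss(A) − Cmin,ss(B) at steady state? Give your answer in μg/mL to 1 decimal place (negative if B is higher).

Regimen A: f = (1/2)^(74/36) ≈ 0.2406; Cmin,ss = (529/71)·f/(1−f) ≈ 2.361 μg/mL.
Regimen B: f = (1/2)^(67/36) ≈ 0.2753; Cmin,ss = (323/71)·f/(1−f) ≈ 1.728 μg/mL.
Difference ≈ 2.361 − 1.728 ≈ 0.633 μg/mL.

0.6 μg/mL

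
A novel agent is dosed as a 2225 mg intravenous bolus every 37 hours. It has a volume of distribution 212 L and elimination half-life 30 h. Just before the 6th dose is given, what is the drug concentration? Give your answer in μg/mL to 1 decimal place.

f = (1/2)^(τ/t½) = (1/2)^(37/30) ≈ 0.4253.
C₀ = D/Vd = 2225/212 ≈ 10.495 μg/mL.
Before the 6th dose, 5 doses have been given. Superposition: Cmin = C₀·(f + f² + … + f^5).
≈ 10.495 × (0.4253 + 0.1809 + 0.0769 + 0.0327 + 0.0139) ≈ 10.495 × 0.7297 ≈ 7.658 μg/mL.

7.7 μg/mL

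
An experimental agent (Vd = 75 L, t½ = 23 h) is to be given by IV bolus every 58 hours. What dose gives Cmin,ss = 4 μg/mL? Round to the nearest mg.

τ/t½ = 58/23 ≈ 2.5217, so f = (1/2)^(58/23) ≈ 0.174133.
Cmin,ss = (D/Vd)·f/(1−f), so D = Cmin,ss·Vd·(1−f)/f.
D = 4 × 75 × (1−f)/f ≈ 4 × 75 × 4.74274 ≈ 1422.82 mg.

1423 mg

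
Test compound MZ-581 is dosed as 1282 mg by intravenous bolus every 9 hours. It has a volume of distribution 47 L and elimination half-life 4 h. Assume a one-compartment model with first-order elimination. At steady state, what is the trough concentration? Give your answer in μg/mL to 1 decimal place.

7.3 μg/mL

τ/t½ = 9/4 ≈ 2.25, so fraction remaining f = (1/2)^(9/4) ≈ 0.2102.
Accumulation ratio R = 1/(1 − f) ≈ 1/0.7898 ≈ 1.2661.
Single-dose peak C₀ = D/Vd = 1282/47 ≈ 27.277 μg/mL.
Steady-state peak Cmax,ss = C₀·R ≈ 27.277 × 1.2661 ≈ 34.535 μg/mL.
One interval later, Cmin,ss = Cmax,ss·e^(−kτ) ≈ 34.535 × 0.2102 ≈ 7.259 μg/mL.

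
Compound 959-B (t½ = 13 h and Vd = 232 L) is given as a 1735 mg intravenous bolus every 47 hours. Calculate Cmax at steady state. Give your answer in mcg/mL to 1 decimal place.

8.1 mcg/mL

τ/t½ = 47/13 ≈ 3.6154, so fraction remaining f = (1/2)^(47/13) ≈ 0.0816.
Accumulation ratio R = 1/(1 − f) ≈ 1/0.9184 ≈ 1.0889.
Each bolus raises the concentration by D/Vd = 1735/232 ≈ 7.478 mcg/mL.
Steady-state peak Cmax,ss = C₀·R ≈ 7.478 × 1.0889 ≈ 8.143 mcg/mL.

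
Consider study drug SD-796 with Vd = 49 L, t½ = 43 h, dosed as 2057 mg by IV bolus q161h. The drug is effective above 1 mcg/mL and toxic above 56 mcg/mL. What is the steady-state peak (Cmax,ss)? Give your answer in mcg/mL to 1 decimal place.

45.4 mcg/mL

k = ln2/t½ = ln2/43 ≈ 0.016120 h⁻¹; fraction remaining f = e^(−kτ) = e^(−0.016120×161) ≈ 0.0746.
At steady state, accumulation factor R = 1/(1 − e^(−kτ)) ≈ 1.0806.
Each bolus raises the concentration by D/Vd = 2057/49 ≈ 41.980 mcg/mL.
Steady-state peak Cmax,ss = C₀·R ≈ 41.980 × 1.0806 ≈ 45.364 mcg/mL.
Peak 45.4 mcg/mL vs MTC 56 mcg/mL: below toxic threshold.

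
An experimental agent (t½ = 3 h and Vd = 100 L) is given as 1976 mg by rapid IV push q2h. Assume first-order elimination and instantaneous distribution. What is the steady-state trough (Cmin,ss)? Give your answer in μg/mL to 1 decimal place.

Over one 2-h interval, 2/3 ≈ 0.66667 half-lives elapse, leaving f ≈ 0.6300 of each dose.
Single-dose peak C₀ = D/Vd = 1976/100 ≈ 19.760 μg/mL.
Steady-state trough Cmin,ss = C₀·f/(1−f) ≈ 19.760 × 0.6300/0.3700 ≈ 33.645 μg/mL.

33.6 μg/mL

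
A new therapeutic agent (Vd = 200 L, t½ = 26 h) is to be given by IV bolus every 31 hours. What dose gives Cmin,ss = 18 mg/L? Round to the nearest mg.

τ/t½ = 31/26 ≈ 1.1923, so f = (1/2)^(31/26) ≈ 0.437602.
Cmin,ss = (D/Vd)·f/(1−f), so D = Cmin,ss·Vd·(1−f)/f.
D = 18 × 200 × (1−f)/f ≈ 18 × 200 × 1.28518 ≈ 4626.65 mg.

4627 mg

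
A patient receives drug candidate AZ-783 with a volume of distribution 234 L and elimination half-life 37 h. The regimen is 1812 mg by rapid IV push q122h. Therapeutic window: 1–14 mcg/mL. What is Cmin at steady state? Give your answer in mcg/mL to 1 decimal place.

k = ln2/t½ = ln2/37 ≈ 0.018734 h⁻¹; fraction remaining f = e^(−kτ) = e^(−0.018734×122) ≈ 0.1017.
Accumulation ratio R = 1/(1 − f) ≈ 1/0.8983 ≈ 1.1132.
Single-dose peak C₀ = D/Vd = 1812/234 ≈ 7.744 mcg/mL.
Cmax,ss = C₀/(1 − f) ≈ 7.744/0.8983 ≈ 8.621 mcg/mL.
One interval later, Cmin,ss = Cmax,ss·e^(−kτ) ≈ 8.621 × 0.1017 ≈ 0.877 mcg/mL.
Trough 0.9 mcg/mL vs MEC 1 mcg/mL: subtherapeutic.

0.9 mcg/mL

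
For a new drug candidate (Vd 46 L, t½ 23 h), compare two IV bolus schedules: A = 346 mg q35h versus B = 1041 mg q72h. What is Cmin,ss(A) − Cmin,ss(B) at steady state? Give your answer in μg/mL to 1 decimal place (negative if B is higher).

1.1 μg/mL

Regimen A: f = (1/2)^(35/23) ≈ 0.3483; Cmin,ss = (346/46)·f/(1−f) ≈ 4.020 μg/mL.
Regimen B: f = (1/2)^(72/23) ≈ 0.1142; Cmin,ss = (1041/46)·f/(1−f) ≈ 2.918 μg/mL.
Difference ≈ 4.020 − 2.918 ≈ 1.102 μg/mL.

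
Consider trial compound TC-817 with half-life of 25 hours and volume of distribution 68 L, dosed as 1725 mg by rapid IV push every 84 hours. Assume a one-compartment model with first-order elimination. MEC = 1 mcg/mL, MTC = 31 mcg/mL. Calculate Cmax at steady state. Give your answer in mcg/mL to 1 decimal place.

28.1 mcg/mL

k = ln2/t½ = ln2/25 ≈ 0.027726 h⁻¹; fraction remaining f = e^(−kτ) = e^(−0.027726×84) ≈ 0.0974.
Accumulation ratio R = 1/(1 − f) ≈ 1/0.9026 ≈ 1.1079.
Single-dose peak C₀ = D/Vd = 1725/68 ≈ 25.368 mcg/mL.
Cmax,ss = C₀/(1 − f) ≈ 25.368/0.9026 ≈ 28.105 mcg/mL.
Peak 28.1 mcg/mL vs MTC 31 mcg/mL: below toxic threshold.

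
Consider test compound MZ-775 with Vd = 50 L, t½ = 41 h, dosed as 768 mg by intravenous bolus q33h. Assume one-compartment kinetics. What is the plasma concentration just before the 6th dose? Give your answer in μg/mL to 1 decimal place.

f = (1/2)^(τ/t½) = (1/2)^(33/41) ≈ 0.5724.
C₀ = D/Vd = 768/50 ≈ 15.360 μg/mL.
Before the 6th dose, 5 doses have been given. Superposition: Cmin = C₀·(f + f² + … + f^5).
≈ 15.360 × (0.5724 + 0.3276 + 0.1875 + 0.1073 + 0.0614) ≈ 15.360 × 1.2562 ≈ 19.295 μg/mL.

19.3 μg/mL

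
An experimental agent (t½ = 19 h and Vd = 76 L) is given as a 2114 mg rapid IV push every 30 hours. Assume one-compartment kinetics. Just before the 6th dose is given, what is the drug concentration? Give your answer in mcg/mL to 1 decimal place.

f = (1/2)^(τ/t½) = (1/2)^(30/19) ≈ 0.3347.
C₀ = D/Vd = 2114/76 ≈ 27.816 mcg/mL.
Before the 6th dose, 5 doses have been given. Superposition: Cmin = C₀·(f + f² + … + f^5).
≈ 27.816 × (0.3347 + 0.1120 + 0.0375 + 0.0125 + 0.0042) ≈ 27.816 × 0.5009 ≈ 13.933 mcg/mL.

13.9 mcg/mL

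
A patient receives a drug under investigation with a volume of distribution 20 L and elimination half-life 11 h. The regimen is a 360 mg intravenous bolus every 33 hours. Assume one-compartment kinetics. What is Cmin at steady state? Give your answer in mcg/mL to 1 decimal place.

2.6 mcg/mL

τ = 33 h = 3 half-lives, so f = (1/2)^3 = 0.125.
At steady state, R = 1/(1 − 0.125) = 8/7.
Single-dose peak C₀ = D/Vd = 360/20 = 18 mcg/mL.
Steady-state peak Cmax,ss = C₀·R = 18 × 8/7 ≈ 20.571 mcg/mL.
Steady-state trough Cmin,ss = Cmax,ss·f ≈ 20.571 × 0.125 ≈ 2.571 mcg/mL.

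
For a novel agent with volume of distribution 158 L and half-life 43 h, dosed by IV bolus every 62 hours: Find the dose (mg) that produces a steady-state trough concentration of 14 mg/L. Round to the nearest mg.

3797 mg

τ/t½ = 62/43 ≈ 1.4419, so f = (1/2)^(62/43) ≈ 0.368092.
Cmin,ss = (D/Vd)·f/(1−f), so D = Cmin,ss·Vd·(1−f)/f.
D = 14 × 158 × (1−f)/f ≈ 14 × 158 × 1.71671 ≈ 3797.36 mg.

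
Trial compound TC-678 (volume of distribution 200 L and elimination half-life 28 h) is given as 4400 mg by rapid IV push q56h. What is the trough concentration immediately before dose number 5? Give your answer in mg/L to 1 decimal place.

7.3 mg/L

f = (1/2)^(τ/t½) = (1/2)^(56/28) ≈ 0.2500.
C₀ = D/Vd = 4400/200 ≈ 22.000 mg/L.
Before the 5th dose, 4 doses have been given. Superposition: Cmin = C₀·(f + f² + … + f^4).
≈ 22.000 × (0.2500 + 0.0625 + 0.0156 + 0.0039) ≈ 22.000 × 0.3320 ≈ 7.304 mg/L.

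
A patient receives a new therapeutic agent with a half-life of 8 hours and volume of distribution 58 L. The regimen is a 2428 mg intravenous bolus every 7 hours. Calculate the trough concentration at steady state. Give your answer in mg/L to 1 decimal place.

Over one 7-h interval, 7/8 ≈ 0.875 half-lives elapse, leaving f ≈ 0.5453 of each dose.
Accumulation ratio R = 1/(1 − f) ≈ 1/0.4547 ≈ 2.1993.
Single-dose peak C₀ = D/Vd = 2428/58 ≈ 41.862 mg/L.
Steady-state peak Cmax,ss = C₀·R ≈ 41.862 × 2.1993 ≈ 92.067 mg/L.
One interval later, Cmin,ss = Cmax,ss·e^(−kτ) ≈ 92.067 × 0.5453 ≈ 50.204 mg/L.

50.2 mg/L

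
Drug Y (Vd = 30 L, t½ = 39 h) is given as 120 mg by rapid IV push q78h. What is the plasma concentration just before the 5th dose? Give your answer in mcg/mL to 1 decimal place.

1.3 mcg/mL

f = (1/2)^(τ/t½) = (1/2)^(78/39) ≈ 0.2500.
C₀ = D/Vd = 120/30 ≈ 4.000 mcg/mL.
Before the 5th dose, 4 doses have been given. Superposition: Cmin = C₀·(f + f² + … + f^4).
≈ 4.000 × (0.2500 + 0.0625 + 0.0156 + 0.0039) ≈ 4.000 × 0.3320 ≈ 1.328 mcg/mL.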